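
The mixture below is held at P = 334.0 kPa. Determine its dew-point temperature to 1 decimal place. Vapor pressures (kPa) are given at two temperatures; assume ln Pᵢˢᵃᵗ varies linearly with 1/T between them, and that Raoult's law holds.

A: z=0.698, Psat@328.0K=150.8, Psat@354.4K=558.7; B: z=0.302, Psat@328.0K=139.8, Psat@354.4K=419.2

T = 345.0 K

Dew-point temperature: Σzᵢ·P/Pᵢˢᵃᵗ(T) = 1. Interpolate ln Pᵢˢᵃᵗ = aᵢ + bᵢ/T.
  T = 328.0 K: ΣzᵢP/Pᵢˢᵃᵗ = 2.2675
  T = 354.4 K: ΣzᵢP/Pᵢˢᵃᵗ = 0.6579
  T = 341.2 K: ΣzᵢP/Pᵢˢᵃᵗ = 1.1910
  T = 347.8 K: ΣzᵢP/Pᵢˢᵃᵗ = 0.8800
  T = 344.5 K: ΣzᵢP/Pᵢˢᵃᵗ = 1.0222
  T = 346.1 K: ΣzᵢP/Pᵢˢᵃᵗ = 0.9502
Interpolating between 344.5 K and 346.1 K gives T ≈ 345.0 K.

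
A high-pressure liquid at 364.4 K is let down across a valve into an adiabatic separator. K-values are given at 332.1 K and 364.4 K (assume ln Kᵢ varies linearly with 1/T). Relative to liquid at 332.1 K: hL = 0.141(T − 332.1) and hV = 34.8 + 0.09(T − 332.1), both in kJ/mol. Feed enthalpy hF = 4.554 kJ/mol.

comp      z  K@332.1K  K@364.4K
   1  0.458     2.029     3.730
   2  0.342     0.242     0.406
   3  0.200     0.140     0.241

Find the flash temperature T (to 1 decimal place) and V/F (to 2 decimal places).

T = 335.3 K, V/F = 0.12

Adiabatic flash: solve Rachford–Rice at each trial T, then check hF = ψ·hV(T) + (1−ψ)·hL(T).
  T = 332.1 K: K = (2.029, 0.242, 0.140), RR gives ψ = 0.049, H_out = 1.699 kJ/mol
  T = 364.4 K: K = (3.730, 0.406, 0.241), RR gives ψ = 0.496, H_out = 20.989 kJ/mol
  T = 348.2 K: K = (2.788, 0.317, 0.186), RR gives ψ = 0.322, H_out = 13.195 kJ/mol
  T = 340.1 K: K = (2.385, 0.278, 0.162), RR gives ψ = 0.207, H_out = 8.233 kJ/mol
  T = 336.1 K: K = (2.202, 0.259, 0.151), RR gives ψ = 0.135, H_out = 5.246 kJ/mol
  T = 334.1 K: K = (2.114, 0.251, 0.145), RR gives ψ = 0.094, H_out = 3.556 kJ/mol
Linear interpolation between T = 334.1 (H_out = 3.556) and T = 336.1 (H_out = 5.246) on hF = 4.554 gives T ≈ 335.3 K, at which ψ = 0.12.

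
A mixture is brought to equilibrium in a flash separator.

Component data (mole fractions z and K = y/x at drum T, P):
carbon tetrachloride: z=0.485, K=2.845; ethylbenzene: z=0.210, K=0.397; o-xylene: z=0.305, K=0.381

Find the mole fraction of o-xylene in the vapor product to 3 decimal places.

y_o-xylene = 0.170

Rachford–Rice: g(V/F) = Σ zᵢ(Kᵢ−1)/(1+V/F(Kᵢ−1)) = 0.
Check two-phase: ΣzᵢKᵢ = 1.579 > 1 and Σzᵢ/Kᵢ = 1.500 > 1, so g(0) = 0.579 > 0 and g(1) = -0.500 < 0.
Newton iteration, V/F⁰ = 0.68:
  V/F = 0.680: g = -0.1438, g' = -0.893 → V/F = 0.519
  V/F = 0.519: g = -0.0053, g' = -0.846 → V/F = 0.513
Converged at V/F = 0.513.
Compositions from xᵢ = zᵢ/(1+V/F(Kᵢ−1)), yᵢ = Kᵢxᵢ:
  carbon tetrachloride: x = 0.249, y = 0.709
  ethylbenzene: x = 0.304, y = 0.121
  o-xylene: x = 0.447, y = 0.170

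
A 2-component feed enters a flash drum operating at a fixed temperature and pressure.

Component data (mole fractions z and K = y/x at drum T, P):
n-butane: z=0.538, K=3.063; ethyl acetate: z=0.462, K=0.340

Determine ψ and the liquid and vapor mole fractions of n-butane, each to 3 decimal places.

Let ψ = V/F and solve Σ zᵢ(Kᵢ−1)/(1+ψ(Kᵢ−1)) = 0.
g(0) = ΣzᵢKᵢ − 1 = 0.805 and g(1) = 1 − Σzᵢ/Kᵢ = -0.534, so a root lies in (0, 1).
Binary case is linear: z₁(K₁−1)(1+ψ(K₂−1)) + z₂(K₂−1)(1+ψ(K₁−1)) = 0
⇒ ψ = [z₁(K₁−1)+z₂(K₂−1)] / [−(K₁−1)(K₂−1)] = 0.8050/1.3616 = 0.591
Compositions from xᵢ = zᵢ/(1+ψ(Kᵢ−1)), yᵢ = Kᵢxᵢ:
  n-butane: x = 0.242, y = 0.742
  ethyl acetate: x = 0.758, y = 0.258

ψ = 0.591, x_n-butane = 0.242, y_n-butane = 0.742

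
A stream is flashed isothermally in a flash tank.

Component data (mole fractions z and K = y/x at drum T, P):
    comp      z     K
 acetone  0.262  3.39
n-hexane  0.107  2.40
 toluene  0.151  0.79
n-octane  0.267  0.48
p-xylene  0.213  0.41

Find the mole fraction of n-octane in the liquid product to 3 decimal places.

Rachford–Rice: g(ψ) = Σ zᵢ(Kᵢ−1)/(1+ψ(Kᵢ−1)) = 0.
Check two-phase: ΣzᵢKᵢ = 1.480 > 1 and Σzᵢ/Kᵢ = 1.389 > 1, so g(0) = 0.480 > 0 and g(1) = -0.389 < 0.
Iterate (Newton) starting at ψ = 0.5:
  ψ = 0.500: g = -0.0279, g' = -0.673 → ψ = 0.458
  ψ = 0.458: g = 0.0004, g' = -0.690 → ψ = 0.459
Converged at ψ = 0.459.
Compositions from xᵢ = zᵢ/(1+ψ(Kᵢ−1)), yᵢ = Kᵢxᵢ:
  acetone: x = 0.125, y = 0.424
  n-hexane: x = 0.065, y = 0.156
  toluene: x = 0.167, y = 0.132
  n-octane: x = 0.351, y = 0.168
  p-xylene: x = 0.292, y = 0.120

x_n-octane = 0.351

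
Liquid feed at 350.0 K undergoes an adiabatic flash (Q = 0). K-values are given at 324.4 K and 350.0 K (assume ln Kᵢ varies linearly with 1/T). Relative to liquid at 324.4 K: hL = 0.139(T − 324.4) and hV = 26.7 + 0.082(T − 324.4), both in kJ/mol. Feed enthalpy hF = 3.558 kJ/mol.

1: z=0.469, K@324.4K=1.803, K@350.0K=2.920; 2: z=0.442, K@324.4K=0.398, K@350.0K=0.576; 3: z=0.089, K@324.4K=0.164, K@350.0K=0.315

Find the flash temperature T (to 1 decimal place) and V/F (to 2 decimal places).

T = 326.0 K, V/F = 0.13

Adiabatic flash: solve Rachford–Rice at each trial T, then check hF = ψ·hV(T) + (1−ψ)·hL(T).
  T = 324.4 K: K = (1.803, 0.398, 0.164), RR gives ψ = 0.070, H_out = 1.856 kJ/mol
  T = 350.0 K: K = (2.920, 0.576, 0.315), RR gives ψ = 0.701, H_out = 21.248 kJ/mol
  T = 337.2 K: K = (2.316, 0.482, 0.230), RR gives ψ = 0.426, H_out = 12.834 kJ/mol
  T = 330.8 K: K = (2.048, 0.439, 0.195), RR gives ψ = 0.269, H_out = 7.970 kJ/mol
  T = 327.6 K: K = (1.923, 0.418, 0.179), RR gives ψ = 0.177, H_out = 5.132 kJ/mol
  T = 326.0 K: K = (1.862, 0.408, 0.171), RR gives ψ = 0.125, H_out = 3.559 kJ/mol
Linear interpolation between T = 324.4 (H_out = 1.856) and T = 326.0 (H_out = 3.559) on hF = 3.558 gives T ≈ 326.0 K, at which ψ = 0.13.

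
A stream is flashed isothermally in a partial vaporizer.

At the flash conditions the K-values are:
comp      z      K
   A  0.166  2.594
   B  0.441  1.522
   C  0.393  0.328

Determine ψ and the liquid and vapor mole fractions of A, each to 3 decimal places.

Rachford–Rice: g(ψ) = Σ zᵢ(Kᵢ−1)/(1+ψ(Kᵢ−1)) = 0.
g(0) = ΣzᵢKᵢ − 1 = 0.231 and g(1) = 1 − Σzᵢ/Kᵢ = -0.552, so a root lies in (0, 1).
Newton iteration, ψ⁰ = 0.5:
  ψ = 0.500: g = -0.0679, g' = -0.609 → ψ = 0.388
  ψ = 0.388: g = -0.0025, g' = -0.569 → ψ = 0.384
Converged at ψ = 0.384.
Compositions from xᵢ = zᵢ/(1+ψ(Kᵢ−1)), yᵢ = Kᵢxᵢ:
  A: x = 0.103, y = 0.267
  B: x = 0.367, y = 0.559
  C: x = 0.530, y = 0.174

ψ = 0.384, x_A = 0.103, y_A = 0.267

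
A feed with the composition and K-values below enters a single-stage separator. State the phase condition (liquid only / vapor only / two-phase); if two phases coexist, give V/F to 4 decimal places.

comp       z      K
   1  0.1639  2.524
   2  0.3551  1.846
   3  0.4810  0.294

two-phase, V/F = 0.2727

ΣzᵢKᵢ = 1.2106; Σzᵢ/Kᵢ = 1.8934.
Both exceed 1, so a two-phase solution exists.
Material balance + equilibrium reduce to Σ zᵢ(Kᵢ−1)/(1+ψ(Kᵢ−1)) = 0.
Iterate (Newton) starting at ψ = 0.58:
  ψ = 0.5800: g = -0.24095, g' = -0.9091 → ψ = 0.3150
  ψ = 0.3150: g = -0.03072, g' = -0.7287 → ψ = 0.2728
  ψ = 0.2728: g = -0.00009, g' = -0.7255 → ψ = 0.2727
Converged at ψ = 0.2727.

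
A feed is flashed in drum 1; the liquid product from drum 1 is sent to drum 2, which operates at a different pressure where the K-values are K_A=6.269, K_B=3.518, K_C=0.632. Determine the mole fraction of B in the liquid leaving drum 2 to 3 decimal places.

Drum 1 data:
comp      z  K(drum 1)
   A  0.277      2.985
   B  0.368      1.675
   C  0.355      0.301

x_B (drum 2) = 0.083

Drum 1:
Let ψ₁ = V/F and solve Σ zᵢ(Kᵢ−1)/(1+ψ₁(Kᵢ−1)) = 0.
g(0) = ΣzᵢKᵢ − 1 = 0.550 and g(1) = 1 − Σzᵢ/Kᵢ = -0.492, so a root lies in (0, 1).
Iterate (Newton) starting at ψ₁ = 0.5:
  ψ₁ = 0.500: g = 0.0802, g' = -0.779 → ψ₁ = 0.603
  ψ₁ = 0.603: g = -0.0021, g' = -0.829 → ψ₁ = 0.600
Converged at ψ₁ = 0.600.
Drum-1 compositions:
  A: x = 0.126, y = 0.377
  B: x = 0.262, y = 0.439
  C: x = 0.612, y = 0.184
Drum-2 feed = drum-1 liquid: z₂ = (0.1264, 0.2619, 0.6118).
Drum 2:
Material balance + equilibrium reduce to Σ zᵢ(Kᵢ−1)/(1+ψ₂(Kᵢ−1)) = 0.
g(0) = ΣzᵢKᵢ − 1 = 1.100 and g(1) = 1 − Σzᵢ/Kᵢ = -0.063, so a root lies in (0, 1).
Newton–Raphson from ψ₂ = 0.41:
  ψ₂ = 0.410: g = 0.2700, g' = -0.868 → ψ₂ = 0.721
  ψ₂ = 0.721: g = 0.0665, g' = -0.515 → ψ₂ = 0.850
  ψ₂ = 0.850: g = 0.0039, g' = -0.461 → ψ₂ = 0.858
  ψ₂ = 0.858: g = 0.0000, g' = -0.458 → ψ₂ = 0.859
Converged at ψ₂ = 0.859.
  A: x = 0.023, y = 0.143
  B: x = 0.083, y = 0.291
  C: x = 0.894, y = 0.565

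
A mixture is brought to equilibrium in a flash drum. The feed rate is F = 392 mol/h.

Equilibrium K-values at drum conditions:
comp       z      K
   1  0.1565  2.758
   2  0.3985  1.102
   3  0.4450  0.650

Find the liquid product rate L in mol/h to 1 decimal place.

L = 202.5 mol/h

Material balance + equilibrium reduce to Σ zᵢ(Kᵢ−1)/(1+β(Kᵢ−1)) = 0.
g(0) = ΣzᵢKᵢ − 1 = 0.1600 and g(1) = 1 − Σzᵢ/Kᵢ = -0.1030, so a root lies in (0, 1).
Iterate (Newton) starting at β = 0.53:
  β = 0.5300: g = -0.01023, g' = -0.2155 → β = 0.4825
  β = 0.4825: g = 0.00020, g' = -0.2243 → β = 0.4834
Converged at β = 0.4834.
Then V = β·F = 0.4834·392 = 189.5 mol/h and L = F − V = 202.5 mol/h.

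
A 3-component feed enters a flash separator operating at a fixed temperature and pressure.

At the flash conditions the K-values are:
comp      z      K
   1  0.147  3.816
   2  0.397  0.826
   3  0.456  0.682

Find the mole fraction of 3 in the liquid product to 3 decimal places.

Let ψ = V/F and solve Σ zᵢ(Kᵢ−1)/(1+ψ(Kᵢ−1)) = 0.
Check two-phase: ΣzᵢKᵢ = 1.200 > 1 and Σzᵢ/Kᵢ = 1.188 > 1, so g(0) = 0.200 > 0 and g(1) = -0.188 < 0.
Newton–Raphson from ψ = 0.63:
  ψ = 0.630: g = -0.1097, g' = -0.239 → ψ = 0.171
  ψ = 0.171: g = 0.0551, g' = -0.596 → ψ = 0.263
  ψ = 0.263: g = 0.0072, g' = -0.453 → ψ = 0.279
Converged at ψ = 0.279.
Compositions from xᵢ = zᵢ/(1+ψ(Kᵢ−1)), yᵢ = Kᵢxᵢ:
  1: x = 0.082, y = 0.314
  2: x = 0.417, y = 0.345
  3: x = 0.500, y = 0.341

x_3 = 0.500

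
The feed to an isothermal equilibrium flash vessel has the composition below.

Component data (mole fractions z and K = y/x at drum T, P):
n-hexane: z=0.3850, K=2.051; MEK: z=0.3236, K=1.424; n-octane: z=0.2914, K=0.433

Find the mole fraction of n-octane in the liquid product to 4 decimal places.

x_n-octane = 0.5571

Rachford–Rice: g(V/F) = Σ zᵢ(Kᵢ−1)/(1+V/F(Kᵢ−1)) = 0.
Check two-phase: ΣzᵢKᵢ = 1.3766 > 1 and Σzᵢ/Kᵢ = 1.0879 > 1, so g(0) = 0.3766 > 0 and g(1) = -0.0879 < 0.
Newton–Raphson from V/F = 0.55:
  V/F = 0.5500: g = 0.12758, g' = -0.4069 → V/F = 0.8636
  V/F = 0.8636: g = -0.01119, g' = -0.5077 → V/F = 0.8415
  V/F = 0.8415: g = -0.00015, g' = -0.4940 → V/F = 0.8412
Converged at V/F = 0.8412.
Compositions from xᵢ = zᵢ/(1+V/F(Kᵢ−1)), yᵢ = Kᵢxᵢ:
  n-hexane: x = 0.2043, y = 0.4191
  MEK: x = 0.2385, y = 0.3397
  n-octane: x = 0.5571, y = 0.2412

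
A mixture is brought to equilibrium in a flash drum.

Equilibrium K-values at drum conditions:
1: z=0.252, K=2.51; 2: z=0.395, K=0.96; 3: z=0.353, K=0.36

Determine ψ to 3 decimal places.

ψ = 0.233

Material balance + equilibrium reduce to Σ zᵢ(Kᵢ−1)/(1+ψ(Kᵢ−1)) = 0.
g(0) = ΣzᵢKᵢ − 1 = 0.139 and g(1) = 1 − Σzᵢ/Kᵢ = -0.492, so a root lies in (0, 1).
Newton iteration, ψ⁰ = 0.5:
  ψ = 0.500: g = -0.1315, g' = -0.500 → ψ = 0.237
  ψ = 0.237: g = -0.0020, g' = -0.513 → ψ = 0.233
Converged at ψ = 0.233.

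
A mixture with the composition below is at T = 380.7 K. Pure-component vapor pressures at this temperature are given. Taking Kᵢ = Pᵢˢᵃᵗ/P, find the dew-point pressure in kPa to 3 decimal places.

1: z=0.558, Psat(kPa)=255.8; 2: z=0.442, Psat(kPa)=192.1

At the dew point ψ → 1, so Σzᵢ/Kᵢ = 1 with Kᵢ = Pᵢˢᵃᵗ/P ⇒ 1/P = Σzᵢ/Pᵢˢᵃᵗ.
1/P = 0.558/255.8 + 0.442/192.1 = 0.004482 ⇒ P = 223.101 kPa

Pdew = 223.101 kPa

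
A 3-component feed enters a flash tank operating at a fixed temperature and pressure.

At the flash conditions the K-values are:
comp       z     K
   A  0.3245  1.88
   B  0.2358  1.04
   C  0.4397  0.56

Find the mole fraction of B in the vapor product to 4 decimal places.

y_B = 0.2419

Let β = V/F and solve Σ zᵢ(Kᵢ−1)/(1+β(Kᵢ−1)) = 0.
g(0) = ΣzᵢKᵢ − 1 = 0.1015 and g(1) = 1 − Σzᵢ/Kᵢ = -0.1845, so a root lies in (0, 1).
Newton iteration, β⁰ = 0.5:
  β = 0.5000: g = -0.04048, g' = -0.2615 → β = 0.3452
  β = 0.3452: g = 0.00022, g' = -0.2665 → β = 0.3460
Converged at β = 0.3460.
Compositions from xᵢ = zᵢ/(1+β(Kᵢ−1)), yᵢ = Kᵢxᵢ:
  A: x = 0.2488, y = 0.4677
  B: x = 0.2326, y = 0.2419
  C: x = 0.5187, y = 0.2904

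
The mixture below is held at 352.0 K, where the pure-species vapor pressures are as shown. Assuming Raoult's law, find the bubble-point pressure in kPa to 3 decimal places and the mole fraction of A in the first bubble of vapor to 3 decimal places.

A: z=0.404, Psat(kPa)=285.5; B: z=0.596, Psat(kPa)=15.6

Pbub = 124.640 kPa, y_A = 0.925

At the bubble point ψ → 0, so ΣzᵢKᵢ = 1 with Kᵢ = Pᵢˢᵃᵗ/P ⇒ P = ΣzᵢPᵢˢᵃᵗ.
P = 0.404·285.5 + 0.596·15.6 = 124.640 kPa
yᵢ = zᵢPᵢˢᵃᵗ/P ⇒ y_A = 0.404·285.5/124.640 = 0.925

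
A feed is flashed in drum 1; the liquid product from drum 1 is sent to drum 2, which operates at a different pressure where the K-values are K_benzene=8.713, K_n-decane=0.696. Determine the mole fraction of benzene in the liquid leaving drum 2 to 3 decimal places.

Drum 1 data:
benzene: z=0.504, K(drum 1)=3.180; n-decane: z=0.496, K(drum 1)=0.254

Drum 1:
Let ψ₁ = V/F and solve Σ zᵢ(Kᵢ−1)/(1+ψ₁(Kᵢ−1)) = 0.
Check two-phase: ΣzᵢKᵢ = 1.729 > 1 and Σzᵢ/Kᵢ = 2.111 > 1, so g(0) = 0.729 > 0 and g(1) = -1.111 < 0.
Iterate (Newton) starting at ψ₁ = 0.5:
  ψ₁ = 0.500: g = -0.0644, g' = -1.250 → ψ₁ = 0.448
Converged at ψ₁ = 0.448.
Drum-1 compositions:
  benzene: x = 0.255, y = 0.811
  n-decane: x = 0.745, y = 0.189
Drum-2 feed = drum-1 liquid: z₂ = (0.2550, 0.7450).
Drum 2:
Material balance + equilibrium reduce to Σ zᵢ(Kᵢ−1)/(1+ψ₂(Kᵢ−1)) = 0.
g(0) = ΣzᵢKᵢ − 1 = 1.740 and g(1) = 1 − Σzᵢ/Kᵢ = -0.100, so a root lies in (0, 1).
Binary case is linear: z₁(K₁−1)(1+ψ₂(K₂−1)) + z₂(K₂−1)(1+ψ₂(K₁−1)) = 0
⇒ ψ₂ = [z₁(K₁−1)+z₂(K₂−1)] / [−(K₁−1)(K₂−1)] = 1.7400/2.3448 = 0.742
  benzene: x = 0.038, y = 0.330
  n-decane: x = 0.962, y = 0.670

x_benzene (drum 2) = 0.038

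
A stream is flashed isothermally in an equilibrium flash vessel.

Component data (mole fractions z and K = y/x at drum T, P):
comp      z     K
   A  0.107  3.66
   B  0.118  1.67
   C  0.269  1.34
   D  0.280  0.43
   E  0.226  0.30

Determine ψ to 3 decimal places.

ψ = 0.166

Let ψ = V/F and solve Σ zᵢ(Kᵢ−1)/(1+ψ(Kᵢ−1)) = 0.
Check two-phase: ΣzᵢKᵢ = 1.137 > 1 and Σzᵢ/Kᵢ = 1.705 > 1, so g(0) = 0.137 > 0 and g(1) = -0.705 < 0.
Newton–Raphson from ψ = 0.5:
  ψ = 0.500: g = -0.2071, g' = -0.632 → ψ = 0.172
  ψ = 0.172: g = -0.0045, g' = -0.681 → ψ = 0.166
Converged at ψ = 0.166.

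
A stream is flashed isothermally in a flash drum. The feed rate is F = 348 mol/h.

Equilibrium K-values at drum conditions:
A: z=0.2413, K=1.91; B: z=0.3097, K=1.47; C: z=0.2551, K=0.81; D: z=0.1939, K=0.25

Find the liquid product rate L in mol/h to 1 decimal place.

Material balance + equilibrium reduce to Σ zᵢ(Kᵢ−1)/(1+V/F(Kᵢ−1)) = 0.
Feasibility: ΣzᵢKᵢ = 1.1712, Σzᵢ/Kᵢ = 1.4276 — both > 1, two phases present.
Newton–Raphson from V/F = 0.4:
  V/F = 0.4000: g = 0.02330, g' = -0.3893 → V/F = 0.4599
  V/F = 0.4599: g = -0.00061, g' = -0.4108 → V/F = 0.4584
Converged at V/F = 0.4584.
Then V = V/F·F = 0.4584·348 = 159.5 mol/h and L = F − V = 188.5 mol/h.

L = 188.5 mol/h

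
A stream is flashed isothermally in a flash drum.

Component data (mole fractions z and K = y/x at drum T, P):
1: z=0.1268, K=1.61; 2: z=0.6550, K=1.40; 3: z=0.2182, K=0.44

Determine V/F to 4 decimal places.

Material balance + equilibrium reduce to Σ zᵢ(Kᵢ−1)/(1+V/F(Kᵢ−1)) = 0.
g(0) = ΣzᵢKᵢ − 1 = 0.2172 and g(1) = 1 − Σzᵢ/Kᵢ = -0.0425, so a root lies in (0, 1).
Newton–Raphson from V/F = 0.54:
  V/F = 0.5400: g = 0.09848, g' = -0.2382 → V/F = 0.9535
  V/F = 0.9535: g = -0.02362, g' = -0.3888 → V/F = 0.8927
  V/F = 0.8927: g = -0.00121, g' = -0.3503 → V/F = 0.8893
Converged at V/F = 0.8893.

V/F = 0.8893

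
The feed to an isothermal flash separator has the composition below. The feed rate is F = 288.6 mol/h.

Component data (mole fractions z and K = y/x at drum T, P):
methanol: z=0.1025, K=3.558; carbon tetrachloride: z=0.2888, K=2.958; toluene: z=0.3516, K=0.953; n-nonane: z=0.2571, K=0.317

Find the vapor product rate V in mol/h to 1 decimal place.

Material balance + equilibrium reduce to Σ zᵢ(Kᵢ−1)/(1+ψ(Kᵢ−1)) = 0.
Check two-phase: ΣzᵢKᵢ = 1.6355 > 1 and Σzᵢ/Kᵢ = 1.3064 > 1, so g(0) = 0.6355 > 0 and g(1) = -0.3064 < 0.
Iterate (Newton) starting at ψ = 0.5:
  ψ = 0.5000: g = 0.11720, g' = -0.6892 → ψ = 0.6700
  ψ = 0.6700: g = 0.00037, g' = -0.7067 → ψ = 0.6706
Converged at ψ = 0.6706.
Then V = ψ·F = 0.6706·288.6 = 193.5 mol/h and L = F − V = 95.1 mol/h.

V = 193.5 mol/h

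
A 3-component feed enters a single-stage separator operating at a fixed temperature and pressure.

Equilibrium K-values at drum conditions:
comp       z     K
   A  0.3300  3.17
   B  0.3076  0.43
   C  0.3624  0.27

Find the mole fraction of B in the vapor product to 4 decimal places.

Newton iteration, ψ⁰ = 0.69:
  ψ = 0.6900: g = -0.53529, g' = -1.3047 → ψ = 0.2797
  ψ = 0.2797: g = -0.09542, g' = -1.0481 → ψ = 0.1887
  ψ = 0.1887: g = 0.00479, g' = -1.1674 → ψ = 0.1928
Converged at ψ = 0.1928.
Compositions from xᵢ = zᵢ/(1+ψ(Kᵢ−1)), yᵢ = Kᵢxᵢ:
  A: x = 0.2327, y = 0.7375
  B: x = 0.3456, y = 0.1486
  C: x = 0.4218, y = 0.1139

y_B = 0.1486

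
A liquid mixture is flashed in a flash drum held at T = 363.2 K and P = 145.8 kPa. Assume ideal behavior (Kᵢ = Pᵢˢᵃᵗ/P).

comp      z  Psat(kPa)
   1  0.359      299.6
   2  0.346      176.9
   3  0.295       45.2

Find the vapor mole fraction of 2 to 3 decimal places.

y_2 = 0.379

Raoult's law: Kᵢ = Pᵢˢᵃᵗ/P = Pᵢˢᵃᵗ/145.8.
  K_1 = 299.6/145.8 = 2.05487, K_2 = 176.9/145.8 = 1.21331, K_3 = 45.2/145.8 = 0.31001
Iterate (Newton) starting at V/F = 0.66:
  V/F = 0.660: g = -0.0858, g' = -0.624 → V/F = 0.523
  V/F = 0.523: g = -0.0078, g' = -0.522 → V/F = 0.508
Converged at V/F = 0.508.
Compositions from xᵢ = zᵢ/(1+V/F(Kᵢ−1)), yᵢ = Kᵢxᵢ:
  1: x = 0.234, y = 0.480
  2: x = 0.312, y = 0.379
  3: x = 0.454, y = 0.141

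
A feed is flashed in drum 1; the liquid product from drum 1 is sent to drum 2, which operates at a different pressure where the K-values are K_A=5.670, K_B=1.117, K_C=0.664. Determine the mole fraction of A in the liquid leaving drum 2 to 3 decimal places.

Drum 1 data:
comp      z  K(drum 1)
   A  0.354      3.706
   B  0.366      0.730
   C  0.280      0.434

x_A (drum 2) = 0.031

Drum 1:
Rachford–Rice: g(ψ₁) = Σ zᵢ(Kᵢ−1)/(1+ψ₁(Kᵢ−1)) = 0.
g(0) = ΣzᵢKᵢ − 1 = 0.701 and g(1) = 1 − Σzᵢ/Kᵢ = -0.242, so a root lies in (0, 1).
Iterate (Newton) starting at ψ₁ = 0.5:
  ψ₁ = 0.500: g = 0.0718, g' = -0.678 → ψ₁ = 0.606
  ψ₁ = 0.606: g = 0.0036, g' = -0.618 → ψ₁ = 0.612
Converged at ψ₁ = 0.612.
Drum-1 compositions:
  A: x = 0.133, y = 0.494
  B: x = 0.438, y = 0.320
  C: x = 0.428, y = 0.186
Drum-2 feed = drum-1 liquid: z₂ = (0.1333, 0.4384, 0.4283).
Drum 2:
Let ψ₂ = V/F and solve Σ zᵢ(Kᵢ−1)/(1+ψ₂(Kᵢ−1)) = 0.
g(0) = ΣzᵢKᵢ − 1 = 0.530 and g(1) = 1 − Σzᵢ/Kᵢ = -0.061, so a root lies in (0, 1).
Newton iteration, ψ₂⁰ = 0.5:
  ψ₂ = 0.500: g = 0.0622, g' = -0.337 → ψ₂ = 0.685
  ψ₂ = 0.685: g = 0.0089, g' = -0.252 → ψ₂ = 0.720
  ψ₂ = 0.720: g = 0.0002, g' = -0.242 → ψ₂ = 0.721
Converged at ψ₂ = 0.721.
  A: x = 0.031, y = 0.173
  B: x = 0.404, y = 0.452
  C: x = 0.565, y = 0.375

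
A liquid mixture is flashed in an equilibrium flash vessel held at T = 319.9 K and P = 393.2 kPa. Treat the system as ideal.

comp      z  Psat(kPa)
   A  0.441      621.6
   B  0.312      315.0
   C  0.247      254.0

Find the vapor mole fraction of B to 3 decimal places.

y_B = 0.288

Raoult's law: Kᵢ = Pᵢˢᵃᵗ/P = Pᵢˢᵃᵗ/393.2.
  K_A = 621.6/393.2 = 1.58087, K_B = 315.0/393.2 = 0.80112, K_C = 254.0/393.2 = 0.64598
Newton iteration, β⁰ = 0.5:
  β = 0.500: g = 0.0234, g' = -0.150 → β = 0.655
  β = 0.655: g = 0.0003, g' = -0.147 → β = 0.658
Converged at β = 0.658.
Compositions from xᵢ = zᵢ/(1+β(Kᵢ−1)), yᵢ = Kᵢxᵢ:
  A: x = 0.319, y = 0.504
  B: x = 0.359, y = 0.288
  C: x = 0.322, y = 0.208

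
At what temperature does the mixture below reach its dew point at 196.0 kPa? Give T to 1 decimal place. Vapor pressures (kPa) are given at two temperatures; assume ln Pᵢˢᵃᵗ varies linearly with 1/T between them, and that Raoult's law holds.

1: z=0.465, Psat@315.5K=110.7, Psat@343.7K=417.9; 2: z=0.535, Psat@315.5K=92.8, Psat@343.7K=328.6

T = 329.5 K

Dew-point temperature: Σzᵢ·P/Pᵢˢᵃᵗ(T) = 1. Interpolate ln Pᵢˢᵃᵗ = aᵢ + bᵢ/T.
  T = 315.5 K: ΣzᵢP/Pᵢˢᵃᵗ = 1.9533
  T = 343.7 K: ΣzᵢP/Pᵢˢᵃᵗ = 0.5372
  T = 329.6 K: ΣzᵢP/Pᵢˢᵃᵗ = 0.9963
  T = 322.6 K: ΣzᵢP/Pᵢˢᵃᵗ = 1.3815
  T = 326.1 K: ΣzᵢP/Pᵢˢᵃᵗ = 1.1711
  T = 327.9 K: ΣzᵢP/Pᵢˢᵃᵗ = 1.0772
Interpolating between 327.9 K and 329.6 K gives T ≈ 329.5 K.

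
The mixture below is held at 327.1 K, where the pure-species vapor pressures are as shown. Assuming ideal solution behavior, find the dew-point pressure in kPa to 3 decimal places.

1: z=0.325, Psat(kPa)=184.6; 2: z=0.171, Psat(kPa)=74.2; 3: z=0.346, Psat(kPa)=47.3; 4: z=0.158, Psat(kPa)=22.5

At the dew point ψ → 1, so Σzᵢ/Kᵢ = 1 with Kᵢ = Pᵢˢᵃᵗ/P ⇒ 1/P = Σzᵢ/Pᵢˢᵃᵗ.
1/P = 0.325/184.6 + 0.171/74.2 + 0.346/47.3 + 0.158/22.5 = 0.018402 ⇒ P = 54.341 kPa

Pdew = 54.341 kPa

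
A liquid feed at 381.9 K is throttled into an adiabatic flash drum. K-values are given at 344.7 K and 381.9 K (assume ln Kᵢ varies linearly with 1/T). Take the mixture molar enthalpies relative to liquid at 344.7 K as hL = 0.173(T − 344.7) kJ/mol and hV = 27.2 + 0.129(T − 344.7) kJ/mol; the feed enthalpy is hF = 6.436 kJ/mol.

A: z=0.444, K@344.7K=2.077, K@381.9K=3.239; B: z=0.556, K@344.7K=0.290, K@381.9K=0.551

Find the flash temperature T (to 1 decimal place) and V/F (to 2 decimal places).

T = 350.2 K, V/F = 0.20

Adiabatic flash: solve Rachford–Rice at each trial T, then check hF = ψ·hV(T) + (1−ψ)·hL(T).
  T = 344.7 K: K = (2.077, 0.290), RR gives ψ = 0.109, H_out = 2.968 kJ/mol
  T = 381.9 K: K = (3.239, 0.551), RR gives ψ = 0.741, H_out = 25.366 kJ/mol
  T = 363.3 K: K = (2.623, 0.406), RR gives ψ = 0.405, H_out = 13.914 kJ/mol
  T = 354.0 K: K = (2.341, 0.345), RR gives ψ = 0.263, H_out = 8.660 kJ/mol
  T = 349.4 K: K = (2.208, 0.317), RR gives ψ = 0.190, H_out = 5.938 kJ/mol
  T = 351.7 K: K = (2.274, 0.331), RR gives ψ = 0.227, H_out = 7.316 kJ/mol
Linear interpolation between T = 349.4 (H_out = 5.938) and T = 351.7 (H_out = 7.316) on hF = 6.436 gives T ≈ 350.2 K, at which ψ = 0.20.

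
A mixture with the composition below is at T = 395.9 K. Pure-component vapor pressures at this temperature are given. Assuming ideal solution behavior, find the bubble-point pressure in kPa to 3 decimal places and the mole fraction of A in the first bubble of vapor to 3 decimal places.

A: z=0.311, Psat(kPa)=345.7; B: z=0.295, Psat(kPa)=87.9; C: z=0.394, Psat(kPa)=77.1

Pbub = 163.821 kPa, y_A = 0.656

At the bubble point ψ → 0, so ΣzᵢKᵢ = 1 with Kᵢ = Pᵢˢᵃᵗ/P ⇒ P = ΣzᵢPᵢˢᵃᵗ.
P = 0.311·345.7 + 0.295·87.9 + 0.394·77.1 = 163.821 kPa
yᵢ = zᵢPᵢˢᵃᵗ/P ⇒ y_A = 0.311·345.7/163.821 = 0.656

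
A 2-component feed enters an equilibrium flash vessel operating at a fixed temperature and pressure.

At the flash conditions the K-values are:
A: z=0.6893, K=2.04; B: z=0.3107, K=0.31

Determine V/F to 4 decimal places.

Rachford–Rice: g(V/F) = Σ zᵢ(Kᵢ−1)/(1+V/F(Kᵢ−1)) = 0.
Feasibility: ΣzᵢKᵢ = 1.5025, Σzᵢ/Kᵢ = 1.3402 — both > 1, two phases present.
Binary case is linear: z₁(K₁−1)(1+V/F(K₂−1)) + z₂(K₂−1)(1+V/F(K₁−1)) = 0
⇒ V/F = [z₁(K₁−1)+z₂(K₂−1)] / [−(K₁−1)(K₂−1)] = 0.50249/0.71760 = 0.7002

V/F = 0.7002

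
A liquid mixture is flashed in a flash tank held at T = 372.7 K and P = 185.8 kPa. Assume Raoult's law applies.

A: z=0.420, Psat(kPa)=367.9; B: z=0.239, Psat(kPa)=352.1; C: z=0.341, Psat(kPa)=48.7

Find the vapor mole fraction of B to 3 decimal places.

Raoult's law: Kᵢ = Pᵢˢᵃᵗ/P = Pᵢˢᵃᵗ/185.8.
  K_A = 367.9/185.8 = 1.98009, K_B = 352.1/185.8 = 1.89505, K_C = 48.7/185.8 = 0.26211
Newton iteration, β⁰ = 0.39:
  β = 0.390: g = 0.1031, g' = -0.682 → β = 0.541
  β = 0.541: g = -0.0057, g' = -0.774 → β = 0.534
Converged at β = 0.534.
Compositions from xᵢ = zᵢ/(1+β(Kᵢ−1)), yᵢ = Kᵢxᵢ:
  A: x = 0.276, y = 0.546
  B: x = 0.162, y = 0.307
  C: x = 0.562, y = 0.147

y_B = 0.307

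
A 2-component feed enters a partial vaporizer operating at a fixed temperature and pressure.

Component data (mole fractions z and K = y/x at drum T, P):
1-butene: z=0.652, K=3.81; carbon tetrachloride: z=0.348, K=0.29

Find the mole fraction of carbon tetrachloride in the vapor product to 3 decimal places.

y_carbon tetrachloride = 0.232

Newton–Raphson from β = 0.37:
  β = 0.370: g = 0.5631, g' = -1.560 → β = 0.731
  β = 0.731: g = 0.0863, g' = -1.310 → β = 0.797
  β = 0.797: g = -0.0033, g' = -1.421 → β = 0.794
Converged at β = 0.794.
Compositions from xᵢ = zᵢ/(1+β(Kᵢ−1)), yᵢ = Kᵢxᵢ:
  1-butene: x = 0.202, y = 0.768
  carbon tetrachloride: x = 0.798, y = 0.232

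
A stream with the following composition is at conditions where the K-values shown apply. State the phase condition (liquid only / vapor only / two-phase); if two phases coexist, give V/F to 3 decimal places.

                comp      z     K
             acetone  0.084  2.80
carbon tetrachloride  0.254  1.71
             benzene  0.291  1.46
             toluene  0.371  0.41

ΣzᵢKᵢ = 1.247; Σzᵢ/Kᵢ = 1.283.
Both exceed 1, so a two-phase solution exists.
Rachford–Rice: g(ψ) = Σ zᵢ(Kᵢ−1)/(1+ψ(Kᵢ−1)) = 0.
Newton–Raphson from ψ = 0.3:
  ψ = 0.300: g = 0.0985, g' = -0.440 → ψ = 0.524
  ψ = 0.524: g = 0.0003, g' = -0.451 → ψ = 0.525
Converged at ψ = 0.525.

two-phase, V/F = 0.525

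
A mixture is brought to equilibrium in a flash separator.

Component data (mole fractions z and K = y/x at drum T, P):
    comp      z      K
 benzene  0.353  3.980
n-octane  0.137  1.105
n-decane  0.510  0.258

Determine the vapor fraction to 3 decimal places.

Rachford–Rice: g(ψ) = Σ zᵢ(Kᵢ−1)/(1+ψ(Kᵢ−1)) = 0.
g(0) = ΣzᵢKᵢ − 1 = 0.688 and g(1) = 1 − Σzᵢ/Kᵢ = -1.189, so a root lies in (0, 1).
Iterate (Newton) starting at ψ = 0.5:
  ψ = 0.500: g = -0.1655, g' = -1.217 → ψ = 0.364
Converged at ψ = 0.364.

ψ = 0.364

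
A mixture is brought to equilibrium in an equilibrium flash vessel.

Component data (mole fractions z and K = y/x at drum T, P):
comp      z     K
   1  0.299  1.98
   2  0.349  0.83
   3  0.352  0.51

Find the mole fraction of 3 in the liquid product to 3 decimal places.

Iterate (Newton) starting at V/F = 0.5:
  V/F = 0.500: g = -0.0966, g' = -0.290 → V/F = 0.166
  V/F = 0.166: g = 0.0031, g' = -0.323 → V/F = 0.176
Converged at V/F = 0.176.
Compositions from xᵢ = zᵢ/(1+V/F(Kᵢ−1)), yᵢ = Kᵢxᵢ:
  1: x = 0.255, y = 0.505
  2: x = 0.360, y = 0.299
  3: x = 0.385, y = 0.196

x_3 = 0.385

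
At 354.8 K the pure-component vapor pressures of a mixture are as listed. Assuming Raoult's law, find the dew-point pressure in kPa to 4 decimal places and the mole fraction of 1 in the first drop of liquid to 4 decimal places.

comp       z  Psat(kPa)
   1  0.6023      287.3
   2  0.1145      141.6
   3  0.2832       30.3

At the dew point ψ → 1, so Σzᵢ/Kᵢ = 1 with Kᵢ = Pᵢˢᵃᵗ/P ⇒ 1/P = Σzᵢ/Pᵢˢᵃᵗ.
1/P = 0.6023/287.3 + 0.1145/141.6 + 0.2832/30.3 = 0.0122516 ⇒ P = 81.6222 kPa
xᵢ = zᵢP/Pᵢˢᵃᵗ ⇒ x_1 = 0.6023·81.6222/287.3 = 0.1711

Pdew = 81.6222 kPa, x_1 = 0.1711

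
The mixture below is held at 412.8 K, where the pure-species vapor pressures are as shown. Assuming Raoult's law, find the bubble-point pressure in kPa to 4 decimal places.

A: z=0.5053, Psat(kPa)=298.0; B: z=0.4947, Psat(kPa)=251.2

At the bubble point ψ → 0, so ΣzᵢKᵢ = 1 with Kᵢ = Pᵢˢᵃᵗ/P ⇒ P = ΣzᵢPᵢˢᵃᵗ.
P = 0.5053·298.0 + 0.4947·251.2 = 274.8480 kPa

Pbub = 274.8480 kPa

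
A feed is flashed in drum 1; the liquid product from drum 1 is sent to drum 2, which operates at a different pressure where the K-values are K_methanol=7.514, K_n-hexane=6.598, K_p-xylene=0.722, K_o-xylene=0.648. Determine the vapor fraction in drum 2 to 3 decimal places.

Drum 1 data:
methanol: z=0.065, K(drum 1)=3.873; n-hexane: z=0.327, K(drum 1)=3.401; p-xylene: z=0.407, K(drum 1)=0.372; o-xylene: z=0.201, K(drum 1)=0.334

Drum 1:
Rachford–Rice: g(ψ₁) = Σ zᵢ(Kᵢ−1)/(1+ψ₁(Kᵢ−1)) = 0.
Check two-phase: ΣzᵢKᵢ = 1.582 > 1 and Σzᵢ/Kᵢ = 1.809 > 1, so g(0) = 0.582 > 0 and g(1) = -0.809 < 0.
Newton iteration, ψ₁⁰ = 0.5:
  ψ₁ = 0.500: g = -0.1398, g' = -1.021 → ψ₁ = 0.363
  ψ₁ = 0.363: g = 0.0032, g' = -1.091 → ψ₁ = 0.366
Converged at ψ₁ = 0.366.
Drum-1 compositions:
  methanol: x = 0.032, y = 0.123
  n-hexane: x = 0.174, y = 0.592
  p-xylene: x = 0.528, y = 0.197
  o-xylene: x = 0.266, y = 0.089
Drum-2 feed = drum-1 liquid: z₂ = (0.0317, 0.1740, 0.5285, 0.2658).
Drum 2:
Newton iteration, ψ₂⁰ = 0.41:
  ψ₂ = 0.410: g = 0.0767, g' = -0.699 → ψ₂ = 0.520
  ψ₂ = 0.520: g = 0.0100, g' = -0.532 → ψ₂ = 0.539
Converged at ψ₂ = 0.539.
  methanol: x = 0.007, y = 0.053
  n-hexane: x = 0.043, y = 0.286
  p-xylene: x = 0.622, y = 0.449
  o-xylene: x = 0.328, y = 0.213

V/F (drum 2) = 0.539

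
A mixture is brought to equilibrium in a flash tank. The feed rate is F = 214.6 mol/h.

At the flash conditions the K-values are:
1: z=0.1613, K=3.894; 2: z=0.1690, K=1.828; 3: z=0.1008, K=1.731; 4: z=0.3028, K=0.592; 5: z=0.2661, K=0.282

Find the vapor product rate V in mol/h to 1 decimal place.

Material balance + equilibrium reduce to Σ zᵢ(Kᵢ−1)/(1+ψ(Kᵢ−1)) = 0.
Check two-phase: ΣzᵢKᵢ = 1.3658 > 1 and Σzᵢ/Kᵢ = 1.6472 > 1, so g(0) = 0.3658 > 0 and g(1) = -0.6472 < 0.
Iterate (Newton) starting at ψ = 0.5:
  ψ = 0.5000: g = -0.10958, g' = -0.7259 → ψ = 0.3490
  ψ = 0.3490: g = 0.00048, g' = -0.7511 → ψ = 0.3497
Converged at ψ = 0.3497.
Then V = ψ·F = 0.3497·214.6 = 75.0 mol/h and L = F − V = 139.6 mol/h.

V = 75.0 mol/h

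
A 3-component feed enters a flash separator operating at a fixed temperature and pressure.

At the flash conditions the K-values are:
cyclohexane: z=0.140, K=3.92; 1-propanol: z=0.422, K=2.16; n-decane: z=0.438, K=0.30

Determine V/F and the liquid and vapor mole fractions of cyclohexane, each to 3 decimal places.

Material balance + equilibrium reduce to Σ zᵢ(Kᵢ−1)/(1+V/F(Kᵢ−1)) = 0.
Check two-phase: ΣzᵢKᵢ = 1.592 > 1 and Σzᵢ/Kᵢ = 1.691 > 1, so g(0) = 0.592 > 0 and g(1) = -0.691 < 0.
Newton iteration, V/F⁰ = 0.37:
  V/F = 0.370: g = 0.1252, g' = -0.945 → V/F = 0.503
  V/F = 0.503: g = 0.0019, g' = -0.933 → V/F = 0.505
Converged at V/F = 0.505.
Compositions from xᵢ = zᵢ/(1+V/F(Kᵢ−1)), yᵢ = Kᵢxᵢ:
  cyclohexane: x = 0.057, y = 0.222
  1-propanol: x = 0.266, y = 0.575
  n-decane: x = 0.677, y = 0.203

V/F = 0.505, x_cyclohexane = 0.057, y_cyclohexane = 0.222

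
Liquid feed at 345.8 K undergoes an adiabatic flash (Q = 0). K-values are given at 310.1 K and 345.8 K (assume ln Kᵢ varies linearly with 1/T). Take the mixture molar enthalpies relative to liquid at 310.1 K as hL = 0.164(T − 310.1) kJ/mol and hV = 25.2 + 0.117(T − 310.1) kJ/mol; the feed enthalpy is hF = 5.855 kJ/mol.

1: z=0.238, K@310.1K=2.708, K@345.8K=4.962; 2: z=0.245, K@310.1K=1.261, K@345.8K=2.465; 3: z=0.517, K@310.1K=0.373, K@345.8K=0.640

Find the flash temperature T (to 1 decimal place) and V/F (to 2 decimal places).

T = 311.5 K, V/F = 0.22

Adiabatic flash: solve Rachford–Rice at each trial T, then check hF = ψ·hV(T) + (1−ψ)·hL(T).
  T = 310.1 K: K = (2.708, 1.261, 0.373), RR gives ψ = 0.190, H_out = 4.782 kJ/mol
  T = 345.8 K: K = (4.962, 2.465, 0.640), RR gives ψ = 1.000, H_out = 29.377 kJ/mol
  T = 328.0 K: K = (3.730, 1.797, 0.496), RR gives ψ = 0.609, H_out = 17.760 kJ/mol
  T = 319.1 K: K = (3.195, 1.514, 0.432), RR gives ψ = 0.405, H_out = 11.500 kJ/mol
  T = 314.6 K: K = (2.945, 1.384, 0.402), RR gives ψ = 0.300, H_out = 8.229 kJ/mol
  T = 312.4 K: K = (2.828, 1.323, 0.388), RR gives ψ = 0.247, H_out = 6.571 kJ/mol
Linear interpolation between T = 310.1 (H_out = 4.782) and T = 312.4 (H_out = 6.571) on hF = 5.855 gives T ≈ 311.5 K, at which ψ = 0.22.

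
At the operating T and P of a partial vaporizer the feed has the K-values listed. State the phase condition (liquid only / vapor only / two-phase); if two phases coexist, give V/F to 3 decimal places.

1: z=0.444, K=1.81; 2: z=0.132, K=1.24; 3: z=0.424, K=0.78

ΣzᵢKᵢ = 1.298; Σzᵢ/Kᵢ = 0.895.
Since Σzᵢ/Kᵢ < 1 the mixture is above its dew point — single vapor phase.

vapor only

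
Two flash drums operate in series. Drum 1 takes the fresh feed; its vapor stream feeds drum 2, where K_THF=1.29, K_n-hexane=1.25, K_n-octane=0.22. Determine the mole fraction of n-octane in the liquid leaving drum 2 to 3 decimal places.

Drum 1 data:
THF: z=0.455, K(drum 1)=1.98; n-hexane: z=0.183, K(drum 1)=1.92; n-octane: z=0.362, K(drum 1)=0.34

x_n-octane (drum 2) = 0.263

Drum 1:
Rachford–Rice: g(ψ₁) = Σ zᵢ(Kᵢ−1)/(1+ψ₁(Kᵢ−1)) = 0.
Check two-phase: ΣzᵢKᵢ = 1.375 > 1 and Σzᵢ/Kᵢ = 1.390 > 1, so g(0) = 0.375 > 0 and g(1) = -0.390 < 0.
Newton–Raphson from ψ₁ = 0.5:
  ψ₁ = 0.500: g = 0.0580, g' = -0.621 → ψ₁ = 0.593
  ψ₁ = 0.593: g = -0.0019, g' = -0.666 → ψ₁ = 0.591
Converged at ψ₁ = 0.591.
Drum-1 compositions:
  THF: x = 0.288, y = 0.571
  n-hexane: x = 0.119, y = 0.228
  n-octane: x = 0.593, y = 0.202
Drum-2 feed = drum-1 vapor: z₂ = (0.5706, 0.2277, 0.2017).
Drum 2:
Let ψ₂ = V/F and solve Σ zᵢ(Kᵢ−1)/(1+ψ₂(Kᵢ−1)) = 0.
Feasibility: ΣzᵢKᵢ = 1.065, Σzᵢ/Kᵢ = 1.541 — both > 1, two phases present.
Newton–Raphson from ψ₂ = 0.57:
  ψ₂ = 0.570: g = -0.0914, g' = -0.444 → ψ₂ = 0.364
  ψ₂ = 0.364: g = -0.0179, g' = -0.291 → ψ₂ = 0.303
  ψ₂ = 0.303: g = -0.0009, g' = -0.263 → ψ₂ = 0.299
Converged at ψ₂ = 0.299.
  THF: x = 0.525, y = 0.677
  n-hexane: x = 0.212, y = 0.265
  n-octane: x = 0.263, y = 0.058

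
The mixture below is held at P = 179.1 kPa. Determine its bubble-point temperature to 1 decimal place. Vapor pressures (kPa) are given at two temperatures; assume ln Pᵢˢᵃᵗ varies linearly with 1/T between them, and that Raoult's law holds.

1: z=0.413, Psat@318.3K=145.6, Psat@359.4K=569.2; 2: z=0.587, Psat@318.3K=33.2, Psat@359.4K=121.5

Bubble-point temperature: ΣzᵢPᵢˢᵃᵗ(T) = P. Interpolate ln Pᵢˢᵃᵗ = aᵢ + bᵢ/T.
  T = 318.3 K: ΣzᵢPᵢˢᵃᵗ = 79.62 kPa
  T = 359.4 K: ΣzᵢPᵢˢᵃᵗ = 306.40 kPa
  T = 338.9 K: ΣzᵢPᵢˢᵃᵗ = 162.96 kPa
  T = 349.1 K: ΣzᵢPᵢˢᵃᵗ = 225.18 kPa
  T = 344.0 K: ΣzᵢPᵢˢᵃᵗ = 192.02 kPa
  T = 341.4 K: ΣzᵢPᵢˢᵃᵗ = 176.71 kPa
Interpolating between 341.4 K and 344.0 K gives T ≈ 341.8 K.

T = 341.8 K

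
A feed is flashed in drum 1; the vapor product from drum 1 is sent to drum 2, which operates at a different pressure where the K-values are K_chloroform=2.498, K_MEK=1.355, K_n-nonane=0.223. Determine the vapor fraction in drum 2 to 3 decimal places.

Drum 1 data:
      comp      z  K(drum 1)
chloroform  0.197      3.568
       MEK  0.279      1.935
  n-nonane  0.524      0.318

V/F (drum 2) = 0.721

Drum 1:
Rachford–Rice: g(ψ₁) = Σ zᵢ(Kᵢ−1)/(1+ψ₁(Kᵢ−1)) = 0.
g(0) = ΣzᵢKᵢ − 1 = 0.409 and g(1) = 1 − Σzᵢ/Kᵢ = -0.847, so a root lies in (0, 1).
Newton–Raphson from ψ₁ = 0.43:
  ψ₁ = 0.430: g = -0.0792, g' = -0.905 → ψ₁ = 0.343
Converged at ψ₁ = 0.343.
Drum-1 compositions:
  chloroform: x = 0.105, y = 0.374
  MEK: x = 0.211, y = 0.409
  n-nonane: x = 0.684, y = 0.218
Drum-2 feed = drum-1 vapor: z₂ = (0.3737, 0.4088, 0.2175).
Drum 2:
Let ψ₂ = V/F and solve Σ zᵢ(Kᵢ−1)/(1+ψ₂(Kᵢ−1)) = 0.
g(0) = ΣzᵢKᵢ − 1 = 0.536 and g(1) = 1 − Σzᵢ/Kᵢ = -0.427, so a root lies in (0, 1).
Newton–Raphson from ψ₂ = 0.57:
  ψ₂ = 0.570: g = 0.1193, g' = -0.703 → ψ₂ = 0.740
  ψ₂ = 0.740: g = -0.0170, g' = -0.947 → ψ₂ = 0.722
  ψ₂ = 0.722: g = -0.0004, g' = -0.907 → ψ₂ = 0.721
Converged at ψ₂ = 0.721.
  chloroform: x = 0.180, y = 0.449
  MEK: x = 0.325, y = 0.441
  n-nonane: x = 0.495, y = 0.110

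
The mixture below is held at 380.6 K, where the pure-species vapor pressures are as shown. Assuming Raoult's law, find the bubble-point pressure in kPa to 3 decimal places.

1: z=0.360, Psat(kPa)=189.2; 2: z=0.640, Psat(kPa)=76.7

Pbub = 117.200 kPa

At the bubble point ψ → 0, so ΣzᵢKᵢ = 1 with Kᵢ = Pᵢˢᵃᵗ/P ⇒ P = ΣzᵢPᵢˢᵃᵗ.
P = 0.360·189.2 + 0.640·76.7 = 117.200 kPa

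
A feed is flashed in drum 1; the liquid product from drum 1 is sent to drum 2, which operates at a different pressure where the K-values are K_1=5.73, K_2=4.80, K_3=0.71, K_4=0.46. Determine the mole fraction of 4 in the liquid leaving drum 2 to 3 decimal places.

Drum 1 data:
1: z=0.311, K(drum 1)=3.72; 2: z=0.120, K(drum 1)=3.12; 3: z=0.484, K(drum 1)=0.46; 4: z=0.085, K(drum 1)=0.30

Drum 1:
Let ψ₁ = V/F and solve Σ zᵢ(Kᵢ−1)/(1+ψ₁(Kᵢ−1)) = 0.
Feasibility: ΣzᵢKᵢ = 1.779, Σzᵢ/Kᵢ = 1.458 — both > 1, two phases present.
Newton–Raphson from ψ₁ = 0.52:
  ψ₁ = 0.520: g = 0.0144, g' = -0.893 → ψ₁ = 0.536
Converged at ψ₁ = 0.536.
Drum-1 compositions:
  1: x = 0.126, y = 0.471
  2: x = 0.056, y = 0.175
  3: x = 0.681, y = 0.313
  4: x = 0.136, y = 0.041
Drum-2 feed = drum-1 liquid: z₂ = (0.1265, 0.0562, 0.6813, 0.1361).
Drum 2:
Newton iteration, ψ₂⁰ = 0.5:
  ψ₂ = 0.500: g = -0.0803, g' = -0.499 → ψ₂ = 0.339
  ψ₂ = 0.339: g = 0.0140, g' = -0.702 → ψ₂ = 0.359
  ψ₂ = 0.359: g = 0.0004, g' = -0.666 → ψ₂ = 0.360
Converged at ψ₂ = 0.360.
  1: x = 0.047, y = 0.268
  2: x = 0.024, y = 0.114
  3: x = 0.761, y = 0.540
  4: x = 0.169, y = 0.078

x_4 (drum 2) = 0.169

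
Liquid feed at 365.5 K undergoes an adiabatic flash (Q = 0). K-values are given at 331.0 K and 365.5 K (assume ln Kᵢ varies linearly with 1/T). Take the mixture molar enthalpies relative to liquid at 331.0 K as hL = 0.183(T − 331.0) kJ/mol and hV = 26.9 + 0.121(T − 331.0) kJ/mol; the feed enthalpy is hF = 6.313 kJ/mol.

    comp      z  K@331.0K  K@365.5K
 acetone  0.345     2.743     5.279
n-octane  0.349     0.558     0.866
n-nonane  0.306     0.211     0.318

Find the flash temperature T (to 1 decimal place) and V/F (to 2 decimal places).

Adiabatic flash: solve Rachford–Rice at each trial T, then check hF = ψ·hV(T) + (1−ψ)·hL(T).
  T = 331.0 K: K = (2.743, 0.558, 0.211), RR gives ψ = 0.189, H_out = 5.092 kJ/mol
  T = 365.5 K: K = (5.279, 0.866, 0.318), RR gives ψ = 0.611, H_out = 21.435 kJ/mol
  T = 348.2 K: K = (3.864, 0.702, 0.262), RR gives ψ = 0.422, H_out = 14.056 kJ/mol
  T = 339.6 K: K = (3.270, 0.628, 0.236), RR gives ψ = 0.316, H_out = 9.916 kJ/mol
  T = 335.3 K: K = (2.998, 0.592, 0.223), RR gives ψ = 0.256, H_out = 7.618 kJ/mol
  T = 333.1 K: K = (2.866, 0.575, 0.217), RR gives ψ = 0.223, H_out = 6.359 kJ/mol
Linear interpolation between T = 331.0 (H_out = 5.092) and T = 333.1 (H_out = 6.359) on hF = 6.313 gives T ≈ 333.0 K, at which ψ = 0.22.

T = 333.0 K, V/F = 0.22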